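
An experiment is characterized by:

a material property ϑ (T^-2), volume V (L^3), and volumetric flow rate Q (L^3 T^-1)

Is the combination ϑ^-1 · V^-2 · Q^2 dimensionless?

yes

Sum the exponent of each base dimension across the product:
  L: −[ϑ]_L − 2·[V]_L + 2·[Q]_L = −(0) − 2·(3) + 2·(3) = 0
  T: −[ϑ]_T − 2·[V]_T + 2·[Q]_T = −(-2) − 2·(0) + 2·(-1) = 0
All base exponents vanish — dimensionless.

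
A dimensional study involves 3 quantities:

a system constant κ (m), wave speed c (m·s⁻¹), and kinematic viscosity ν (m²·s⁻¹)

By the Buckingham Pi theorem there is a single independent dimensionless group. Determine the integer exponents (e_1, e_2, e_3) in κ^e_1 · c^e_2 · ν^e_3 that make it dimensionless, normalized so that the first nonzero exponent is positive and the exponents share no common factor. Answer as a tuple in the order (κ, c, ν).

(1, 1, -1)

L: e_1·(1) + e_2·(1) + e_3·(2) = 0
T: e_1·(0) + e_2·(-1) + e_3·(-1) = 0
Solving this homogeneous linear system for the smallest-integer solution (first nonzero entry positive) gives (1, 1, -1).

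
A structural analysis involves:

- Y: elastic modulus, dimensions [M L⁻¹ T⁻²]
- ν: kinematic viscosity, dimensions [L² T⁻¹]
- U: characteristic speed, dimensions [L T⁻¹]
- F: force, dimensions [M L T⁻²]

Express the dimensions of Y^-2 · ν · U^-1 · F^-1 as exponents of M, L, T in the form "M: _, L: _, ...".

M: -3, L: 2, T: 6

Collect each base-dimension exponent across the product:
  M: −2·(1) + (0) − (0) − (1) = -3
  L: −2·(-1) + (2) − (1) − (1) = 2
  T: −2·(-2) + (-1) − (-1) − (-2) = 6
So the dimensions are [M⁻³ L² T⁶].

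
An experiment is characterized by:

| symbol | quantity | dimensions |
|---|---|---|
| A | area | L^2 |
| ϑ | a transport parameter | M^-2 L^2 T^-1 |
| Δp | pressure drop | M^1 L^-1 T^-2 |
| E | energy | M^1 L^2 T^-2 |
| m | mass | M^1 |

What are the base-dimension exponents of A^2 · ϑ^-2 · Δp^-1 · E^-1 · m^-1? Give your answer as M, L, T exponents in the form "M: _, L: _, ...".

M: 1, L: -1, T: 6

Collect each base-dimension exponent across the product:
  M: 2·(0) − 2·(-2) − (1) − (1) − (1) = 1
  L: 2·(2) − 2·(2) − (-1) − (2) − (0) = -1
  T: 2·(0) − 2·(-1) − (-2) − (-2) − (0) = 6
So the dimensions are [M L⁻¹ T⁶].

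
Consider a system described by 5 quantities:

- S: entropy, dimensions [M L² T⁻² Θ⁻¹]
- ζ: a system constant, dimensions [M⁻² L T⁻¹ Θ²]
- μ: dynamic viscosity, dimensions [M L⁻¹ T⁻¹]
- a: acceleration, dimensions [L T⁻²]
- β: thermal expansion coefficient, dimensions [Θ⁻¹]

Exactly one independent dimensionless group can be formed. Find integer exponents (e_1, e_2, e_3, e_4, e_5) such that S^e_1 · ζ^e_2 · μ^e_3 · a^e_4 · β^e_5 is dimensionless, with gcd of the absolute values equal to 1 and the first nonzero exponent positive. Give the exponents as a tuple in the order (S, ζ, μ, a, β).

(1, 1, 1, -2, 1)

M: e_1·(1) + e_2·(-2) + e_3·(1) + e_4·(0) + e_5·(0) = 0
L: e_1·(2) + e_2·(1) + e_3·(-1) + e_4·(1) + e_5·(0) = 0
T: e_1·(-2) + e_2·(-1) + e_3·(-1) + e_4·(-2) + e_5·(0) = 0
Θ: e_1·(-1) + e_2·(2) + e_3·(0) + e_4·(0) + e_5·(-1) = 0
Solving this homogeneous linear system for the smallest-integer solution (first nonzero entry positive) gives (1, 1, 1, -2, 1).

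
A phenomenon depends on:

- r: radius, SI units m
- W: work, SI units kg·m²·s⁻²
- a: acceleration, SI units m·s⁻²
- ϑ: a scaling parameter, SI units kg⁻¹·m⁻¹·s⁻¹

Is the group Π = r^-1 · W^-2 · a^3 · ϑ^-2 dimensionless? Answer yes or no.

Sum the exponent of each base dimension across the product:
  M: −[r]_M − 2·[W]_M + 3·[a]_M − 2·[ϑ]_M = −(0) − 2·(1) + 3·(0) − 2·(-1) = 0
  L: −[r]_L − 2·[W]_L + 3·[a]_L − 2·[ϑ]_L = −(1) − 2·(2) + 3·(1) − 2·(-1) = 0
  T: −[r]_T − 2·[W]_T + 3·[a]_T − 2·[ϑ]_T = −(0) − 2·(-2) + 3·(-2) − 2·(-1) = 0
All base exponents vanish — dimensionless.

yes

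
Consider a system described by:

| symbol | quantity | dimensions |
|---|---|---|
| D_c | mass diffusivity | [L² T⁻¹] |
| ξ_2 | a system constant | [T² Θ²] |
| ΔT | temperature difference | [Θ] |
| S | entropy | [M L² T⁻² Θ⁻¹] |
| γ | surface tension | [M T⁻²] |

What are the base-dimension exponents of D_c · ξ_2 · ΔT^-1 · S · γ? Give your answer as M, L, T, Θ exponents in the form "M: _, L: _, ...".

M: 2, L: 4, T: -3, Θ: 0

Collect each base-dimension exponent across the product:
  M: (0) + (0) − (0) + (1) + (1) = 2
  L: (2) + (0) − (0) + (2) + (0) = 4
  T: (-1) + (2) − (0) + (-2) + (-2) = -3
  Θ: (0) + (2) − (1) + (-1) + (0) = 0
So the dimensions are [M² L⁴ T⁻³].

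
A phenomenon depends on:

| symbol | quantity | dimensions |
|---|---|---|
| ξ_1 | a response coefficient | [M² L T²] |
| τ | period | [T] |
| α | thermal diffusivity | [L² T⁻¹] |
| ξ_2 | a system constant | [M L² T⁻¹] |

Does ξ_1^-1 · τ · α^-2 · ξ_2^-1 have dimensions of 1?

no

Sum the exponent of each base dimension across the product:
  M: −[ξ_1]_M + [τ]_M − 2·[α]_M − [ξ_2]_M = −(2) + (0) − 2·(0) − (1) = -3
  L: −[ξ_1]_L + [τ]_L − 2·[α]_L − [ξ_2]_L = −(1) + (0) − 2·(2) − (2) = -7
  T: −[ξ_1]_T + [τ]_T − 2·[α]_T − [ξ_2]_T = −(2) + (1) − 2·(-1) − (-1) = 2
Net dimensions [M⁻³ L⁻⁷ T²] ≠ [1] — not dimensionless.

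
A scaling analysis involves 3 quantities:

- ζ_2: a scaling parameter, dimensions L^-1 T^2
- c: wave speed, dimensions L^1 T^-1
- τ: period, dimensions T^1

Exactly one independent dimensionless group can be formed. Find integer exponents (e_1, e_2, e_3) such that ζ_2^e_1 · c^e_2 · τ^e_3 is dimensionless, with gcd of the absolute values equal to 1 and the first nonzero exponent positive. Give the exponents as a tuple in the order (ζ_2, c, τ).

(1, 1, -1)

L: e_1·(-1) + e_2·(1) + e_3·(0) = 0
T: e_1·(2) + e_2·(-1) + e_3·(1) = 0
Solving this homogeneous linear system for the smallest-integer solution (first nonzero entry positive) gives (1, 1, -1).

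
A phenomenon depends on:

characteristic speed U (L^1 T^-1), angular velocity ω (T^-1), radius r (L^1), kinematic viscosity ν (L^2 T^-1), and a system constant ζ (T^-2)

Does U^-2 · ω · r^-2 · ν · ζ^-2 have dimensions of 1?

Sum the exponent of each base dimension across the product:
  L: −2·[U]_L + [ω]_L − 2·[r]_L + [ν]_L − 2·[ζ]_L = −2·(1) + (0) − 2·(1) + (2) − 2·(0) = -2
  T: −2·[U]_T + [ω]_T − 2·[r]_T + [ν]_T − 2·[ζ]_T = −2·(-1) + (-1) − 2·(0) + (-1) − 2·(-2) = 4
Net dimensions [L⁻² T⁴] ≠ [1] — not dimensionless.

no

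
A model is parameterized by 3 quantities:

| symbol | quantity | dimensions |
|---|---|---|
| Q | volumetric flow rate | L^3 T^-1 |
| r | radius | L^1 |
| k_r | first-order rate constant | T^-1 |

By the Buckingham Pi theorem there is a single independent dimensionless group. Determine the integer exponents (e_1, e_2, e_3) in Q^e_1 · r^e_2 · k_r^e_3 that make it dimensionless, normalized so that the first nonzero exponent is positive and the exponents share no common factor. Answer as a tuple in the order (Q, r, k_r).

(1, -3, -1)

L: e_1·(3) + e_2·(1) + e_3·(0) = 0
T: e_1·(-1) + e_2·(0) + e_3·(-1) = 0
Solving this homogeneous linear system for the smallest-integer solution (first nonzero entry positive) gives (1, -3, -1).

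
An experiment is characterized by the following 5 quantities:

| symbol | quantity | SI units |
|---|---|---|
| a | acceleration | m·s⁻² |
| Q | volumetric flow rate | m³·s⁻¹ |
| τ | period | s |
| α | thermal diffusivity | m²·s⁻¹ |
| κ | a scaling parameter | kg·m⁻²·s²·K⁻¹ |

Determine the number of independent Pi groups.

2

There are 5 variables and 4 base dimensions (M, L, T, Θ).
The dimension matrix has rank 3 (less than 4: the dimension vectors are linearly dependent).
Independent dimensionless groups: 5 − 3 = 2.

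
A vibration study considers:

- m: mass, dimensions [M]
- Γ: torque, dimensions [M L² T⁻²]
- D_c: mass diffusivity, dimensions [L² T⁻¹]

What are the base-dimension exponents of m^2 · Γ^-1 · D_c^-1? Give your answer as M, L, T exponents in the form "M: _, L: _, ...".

Collect each base-dimension exponent across the product:
  M: 2·(1) − (1) − (0) = 1
  L: 2·(0) − (2) − (2) = -4
  T: 2·(0) − (-2) − (-1) = 3
So the dimensions are [M L⁻⁴ T³].

M: 1, L: -4, T: 3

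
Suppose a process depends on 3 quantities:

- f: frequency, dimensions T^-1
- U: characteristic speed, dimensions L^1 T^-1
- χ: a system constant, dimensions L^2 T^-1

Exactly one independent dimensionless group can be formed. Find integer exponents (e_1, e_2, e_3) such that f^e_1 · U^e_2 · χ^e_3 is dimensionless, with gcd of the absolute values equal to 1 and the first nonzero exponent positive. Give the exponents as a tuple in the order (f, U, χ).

(1, -2, 1)

L: e_1·(0) + e_2·(1) + e_3·(2) = 0
T: e_1·(-1) + e_2·(-1) + e_3·(-1) = 0
Solving this homogeneous linear system for the smallest-integer solution (first nonzero entry positive) gives (1, -2, 1).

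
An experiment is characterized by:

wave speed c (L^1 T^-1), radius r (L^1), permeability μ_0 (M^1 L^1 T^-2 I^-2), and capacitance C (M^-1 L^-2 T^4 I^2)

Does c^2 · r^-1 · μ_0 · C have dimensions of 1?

yes

Sum the exponent of each base dimension across the product:
  M: 2·[c]_M − [r]_M + [μ_0]_M + [C]_M = 2·(0) − (0) + (1) + (-1) = 0
  L: 2·[c]_L − [r]_L + [μ_0]_L + [C]_L = 2·(1) − (1) + (1) + (-2) = 0
  T: 2·[c]_T − [r]_T + [μ_0]_T + [C]_T = 2·(-1) − (0) + (-2) + (4) = 0
  I: 2·[c]_I − [r]_I + [μ_0]_I + [C]_I = 2·(0) − (0) + (-2) + (2) = 0
All base exponents vanish — dimensionless.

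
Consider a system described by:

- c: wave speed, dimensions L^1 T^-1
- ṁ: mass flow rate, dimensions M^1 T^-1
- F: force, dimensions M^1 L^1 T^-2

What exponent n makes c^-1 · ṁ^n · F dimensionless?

Balance the M exponent: (1)·n from ṁ, plus −(0) + (1) = 1 from the rest, must sum to zero.
n + 1 = 0, so n = -1.

-1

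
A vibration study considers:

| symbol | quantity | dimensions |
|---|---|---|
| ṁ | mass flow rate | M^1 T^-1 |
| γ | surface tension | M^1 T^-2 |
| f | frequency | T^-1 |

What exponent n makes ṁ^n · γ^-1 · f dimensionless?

1

Balance the M exponent: (1)·n from ṁ, plus −(1) + (0) = -1 from the rest, must sum to zero.
n − 1 = 0, so n = 1.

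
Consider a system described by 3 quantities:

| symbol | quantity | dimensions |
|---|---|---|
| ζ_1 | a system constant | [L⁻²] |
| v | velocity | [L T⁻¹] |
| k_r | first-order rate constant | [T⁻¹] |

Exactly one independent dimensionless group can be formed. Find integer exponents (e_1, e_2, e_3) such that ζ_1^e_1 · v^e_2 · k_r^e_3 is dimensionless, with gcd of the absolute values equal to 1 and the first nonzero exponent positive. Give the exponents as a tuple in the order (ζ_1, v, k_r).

L: e_1·(-2) + e_2·(1) + e_3·(0) = 0
T: e_1·(0) + e_2·(-1) + e_3·(-1) = 0
Solving this homogeneous linear system for the smallest-integer solution (first nonzero entry positive) gives (1, 2, -2).

(1, 2, -2)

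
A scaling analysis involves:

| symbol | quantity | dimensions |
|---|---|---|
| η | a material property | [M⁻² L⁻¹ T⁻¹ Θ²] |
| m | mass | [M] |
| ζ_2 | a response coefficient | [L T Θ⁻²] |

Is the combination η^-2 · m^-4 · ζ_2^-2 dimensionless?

Sum the exponent of each base dimension across the product:
  M: −2·[η]_M − 4·[m]_M − 2·[ζ_2]_M = −2·(-2) − 4·(1) − 2·(0) = 0
  L: −2·[η]_L − 4·[m]_L − 2·[ζ_2]_L = −2·(-1) − 4·(0) − 2·(1) = 0
  T: −2·[η]_T − 4·[m]_T − 2·[ζ_2]_T = −2·(-1) − 4·(0) − 2·(1) = 0
  Θ: −2·[η]_Θ − 4·[m]_Θ − 2·[ζ_2]_Θ = −2·(2) − 4·(0) − 2·(-2) = 0
All base exponents vanish — dimensionless.

yes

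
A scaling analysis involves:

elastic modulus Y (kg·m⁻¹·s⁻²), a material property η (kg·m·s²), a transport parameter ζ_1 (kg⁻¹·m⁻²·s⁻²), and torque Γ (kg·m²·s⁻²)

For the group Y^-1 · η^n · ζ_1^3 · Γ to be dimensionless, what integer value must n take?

3

Balance the M exponent: (1)·n from η, plus −(1) + 3·(-1) + (1) = -3 from the rest, must sum to zero.
n − 3 = 0, so n = 3.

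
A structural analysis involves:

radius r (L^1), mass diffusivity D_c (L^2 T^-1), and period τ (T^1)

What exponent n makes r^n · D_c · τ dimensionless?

Balance the L exponent: (1)·n from r, plus (2) + (0) = 2 from the rest, must sum to zero.
n + 2 = 0, so n = -2.

-2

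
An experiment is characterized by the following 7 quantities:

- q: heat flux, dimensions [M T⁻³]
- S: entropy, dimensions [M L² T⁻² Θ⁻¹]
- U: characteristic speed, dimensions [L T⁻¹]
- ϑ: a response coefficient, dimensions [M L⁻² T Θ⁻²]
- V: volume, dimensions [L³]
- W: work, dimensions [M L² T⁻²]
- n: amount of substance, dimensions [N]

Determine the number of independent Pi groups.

There are 7 variables and 5 base dimensions (M, L, T, Θ, N).
The dimension matrix has rank 5.
Independent dimensionless groups: 7 − 5 = 2.

2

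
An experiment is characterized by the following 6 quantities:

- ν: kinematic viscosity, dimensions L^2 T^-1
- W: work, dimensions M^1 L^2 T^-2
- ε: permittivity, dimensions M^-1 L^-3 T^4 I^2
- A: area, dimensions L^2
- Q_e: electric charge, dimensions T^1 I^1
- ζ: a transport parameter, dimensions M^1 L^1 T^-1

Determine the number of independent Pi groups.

2

There are 6 variables and 4 base dimensions (M, L, T, I).
The dimension matrix has rank 4.
Independent dimensionless groups: 6 − 4 = 2.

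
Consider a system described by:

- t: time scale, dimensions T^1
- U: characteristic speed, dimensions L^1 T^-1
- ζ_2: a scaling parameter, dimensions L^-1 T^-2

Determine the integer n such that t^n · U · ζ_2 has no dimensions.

3

Balance the T exponent: (1)·n from t, plus (-1) + (-2) = -3 from the rest, must sum to zero.
n − 3 = 0, so n = 3.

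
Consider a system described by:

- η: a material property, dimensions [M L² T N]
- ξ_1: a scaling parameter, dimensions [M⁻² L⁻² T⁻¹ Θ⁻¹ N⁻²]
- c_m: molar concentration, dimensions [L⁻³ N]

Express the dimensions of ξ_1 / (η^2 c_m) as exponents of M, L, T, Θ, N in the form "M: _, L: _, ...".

M: -4, L: -3, T: -3, Θ: -1, N: -5

Collect each base-dimension exponent across the product:
  M: −2·(1) + (-2) − (0) = -4
  L: −2·(2) + (-2) − (-3) = -3
  T: −2·(1) + (-1) − (0) = -3
  Θ: −2·(0) + (-1) − (0) = -1
  N: −2·(1) + (-2) − (1) = -5
So the dimensions are [M⁻⁴ L⁻³ T⁻³ Θ⁻¹ N⁻⁵].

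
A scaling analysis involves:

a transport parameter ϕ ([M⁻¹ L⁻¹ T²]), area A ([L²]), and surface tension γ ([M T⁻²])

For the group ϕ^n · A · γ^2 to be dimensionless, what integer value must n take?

Balance the M exponent: (-1)·n from ϕ, plus (0) + 2·(1) = 2 from the rest, must sum to zero.
−n + 2 = 0, so n = 2.

2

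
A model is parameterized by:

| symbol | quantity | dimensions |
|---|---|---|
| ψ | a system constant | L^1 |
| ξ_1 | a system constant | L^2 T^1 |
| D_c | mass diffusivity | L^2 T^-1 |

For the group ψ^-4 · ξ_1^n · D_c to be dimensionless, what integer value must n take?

Balance the L exponent: (2)·n from ξ_1, plus −4·(1) + (2) = -2 from the rest, must sum to zero.
2n − 2 = 0, so n = 1.

1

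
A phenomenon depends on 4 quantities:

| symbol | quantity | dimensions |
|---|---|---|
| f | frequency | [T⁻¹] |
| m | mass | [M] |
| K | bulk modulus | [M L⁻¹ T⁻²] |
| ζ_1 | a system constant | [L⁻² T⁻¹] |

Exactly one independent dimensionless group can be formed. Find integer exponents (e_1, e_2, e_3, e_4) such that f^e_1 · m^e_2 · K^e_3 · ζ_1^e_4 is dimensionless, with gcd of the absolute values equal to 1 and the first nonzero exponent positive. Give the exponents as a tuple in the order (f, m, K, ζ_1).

(3, 2, -2, 1)

M: e_1·(0) + e_2·(1) + e_3·(1) + e_4·(0) = 0
L: e_1·(0) + e_2·(0) + e_3·(-1) + e_4·(-2) = 0
T: e_1·(-1) + e_2·(0) + e_3·(-2) + e_4·(-1) = 0
Solving this homogeneous linear system for the smallest-integer solution (first nonzero entry positive) gives (3, 2, -2, 1).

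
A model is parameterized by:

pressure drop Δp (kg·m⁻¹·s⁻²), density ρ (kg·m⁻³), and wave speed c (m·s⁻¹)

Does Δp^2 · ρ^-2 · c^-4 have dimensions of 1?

yes

Sum the exponent of each base dimension across the product:
  M: 2·[Δp]_M − 2·[ρ]_M − 4·[c]_M = 2·(1) − 2·(1) − 4·(0) = 0
  L: 2·[Δp]_L − 2·[ρ]_L − 4·[c]_L = 2·(-1) − 2·(-3) − 4·(1) = 0
  T: 2·[Δp]_T − 2·[ρ]_T − 4·[c]_T = 2·(-2) − 2·(0) − 4·(-1) = 0
All base exponents vanish — dimensionless.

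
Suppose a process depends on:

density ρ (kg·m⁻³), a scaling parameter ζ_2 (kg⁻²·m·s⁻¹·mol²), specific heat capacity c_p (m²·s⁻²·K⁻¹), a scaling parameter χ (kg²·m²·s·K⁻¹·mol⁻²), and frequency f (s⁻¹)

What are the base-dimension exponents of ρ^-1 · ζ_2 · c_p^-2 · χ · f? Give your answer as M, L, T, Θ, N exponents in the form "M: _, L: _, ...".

M: -1, L: 2, T: 3, Θ: 1, N: 0

Collect each base-dimension exponent across the product:
  M: −(1) + (-2) − 2·(0) + (2) + (0) = -1
  L: −(-3) + (1) − 2·(2) + (2) + (0) = 2
  T: −(0) + (-1) − 2·(-2) + (1) + (-1) = 3
  Θ: −(0) + (0) − 2·(-1) + (-1) + (0) = 1
  N: −(0) + (2) − 2·(0) + (-2) + (0) = 0
So the dimensions are [M⁻¹ L² T³ Θ].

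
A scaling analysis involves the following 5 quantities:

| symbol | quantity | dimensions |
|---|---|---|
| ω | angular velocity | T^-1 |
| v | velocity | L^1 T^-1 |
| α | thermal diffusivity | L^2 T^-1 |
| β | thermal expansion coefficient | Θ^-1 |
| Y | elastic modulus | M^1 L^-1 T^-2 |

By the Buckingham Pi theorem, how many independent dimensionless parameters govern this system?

1

There are 5 variables and 4 base dimensions (M, L, T, Θ).
The dimension matrix has rank 4.
Independent dimensionless groups: 5 − 4 = 1.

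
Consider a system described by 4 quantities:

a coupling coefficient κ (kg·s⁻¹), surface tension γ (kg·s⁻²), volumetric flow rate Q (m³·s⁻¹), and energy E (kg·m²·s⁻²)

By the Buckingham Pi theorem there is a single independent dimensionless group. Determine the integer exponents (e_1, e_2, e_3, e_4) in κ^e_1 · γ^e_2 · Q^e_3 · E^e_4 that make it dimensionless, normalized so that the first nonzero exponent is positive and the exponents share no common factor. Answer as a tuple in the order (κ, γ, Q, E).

M: e_1·(1) + e_2·(1) + e_3·(0) + e_4·(1) = 0
L: e_1·(0) + e_2·(0) + e_3·(3) + e_4·(2) = 0
T: e_1·(-1) + e_2·(-2) + e_3·(-1) + e_4·(-2) = 0
Solving this homogeneous linear system for the smallest-integer solution (first nonzero entry positive) gives (2, 1, 2, -3).

(2, 1, 2, -3)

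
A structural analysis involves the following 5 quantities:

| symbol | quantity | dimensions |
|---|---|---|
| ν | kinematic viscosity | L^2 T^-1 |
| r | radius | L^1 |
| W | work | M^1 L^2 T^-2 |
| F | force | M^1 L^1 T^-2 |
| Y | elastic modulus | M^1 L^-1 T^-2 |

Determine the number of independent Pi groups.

2

There are 5 variables and 3 base dimensions (M, L, T).
The dimension matrix has rank 3.
Independent dimensionless groups: 5 − 3 = 2.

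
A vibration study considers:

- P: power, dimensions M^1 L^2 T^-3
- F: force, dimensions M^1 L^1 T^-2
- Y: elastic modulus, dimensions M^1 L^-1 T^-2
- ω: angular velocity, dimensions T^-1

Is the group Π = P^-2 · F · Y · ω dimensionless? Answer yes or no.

no

Sum the exponent of each base dimension across the product:
  M: −2·[P]_M + [F]_M + [Y]_M + [ω]_M = −2·(1) + (1) + (1) + (0) = 0
  L: −2·[P]_L + [F]_L + [Y]_L + [ω]_L = −2·(2) + (1) + (-1) + (0) = -4
  T: −2·[P]_T + [F]_T + [Y]_T + [ω]_T = −2·(-3) + (-2) + (-2) + (-1) = 1
Net dimensions [L⁻⁴ T] ≠ [1] — not dimensionless.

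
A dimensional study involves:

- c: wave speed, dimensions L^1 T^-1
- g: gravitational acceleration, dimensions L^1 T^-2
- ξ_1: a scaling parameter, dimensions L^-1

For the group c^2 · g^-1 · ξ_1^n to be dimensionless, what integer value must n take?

Balance the L exponent: (-1)·n from ξ_1, plus 2·(1) − (1) = 1 from the rest, must sum to zero.
−n + 1 = 0, so n = 1.

1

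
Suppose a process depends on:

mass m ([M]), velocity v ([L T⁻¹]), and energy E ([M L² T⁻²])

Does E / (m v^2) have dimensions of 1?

yes

Sum the exponent of each base dimension across the product:
  M: −[m]_M − 2·[v]_M + [E]_M = −(1) − 2·(0) + (1) = 0
  L: −[m]_L − 2·[v]_L + [E]_L = −(0) − 2·(1) + (2) = 0
  T: −[m]_T − 2·[v]_T + [E]_T = −(0) − 2·(-1) + (-2) = 0
All base exponents vanish — dimensionless.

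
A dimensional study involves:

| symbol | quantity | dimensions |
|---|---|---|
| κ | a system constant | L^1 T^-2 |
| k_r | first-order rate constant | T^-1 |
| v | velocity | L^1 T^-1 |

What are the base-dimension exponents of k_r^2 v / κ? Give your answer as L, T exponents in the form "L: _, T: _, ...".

Collect each base-dimension exponent across the product:
  L: −(1) + 2·(0) + (1) = 0
  T: −(-2) + 2·(-1) + (-1) = -1
So the dimensions are [T⁻¹].

L: 0, T: -1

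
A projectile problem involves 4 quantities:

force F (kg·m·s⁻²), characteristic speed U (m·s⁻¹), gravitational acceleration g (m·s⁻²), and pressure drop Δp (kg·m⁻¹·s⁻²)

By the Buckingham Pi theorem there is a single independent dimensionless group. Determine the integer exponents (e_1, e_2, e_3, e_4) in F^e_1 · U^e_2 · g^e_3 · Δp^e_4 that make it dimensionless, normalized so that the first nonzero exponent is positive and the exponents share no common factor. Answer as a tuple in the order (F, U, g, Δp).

M: e_1·(1) + e_2·(0) + e_3·(0) + e_4·(1) = 0
L: e_1·(1) + e_2·(1) + e_3·(1) + e_4·(-1) = 0
T: e_1·(-2) + e_2·(-1) + e_3·(-2) + e_4·(-2) = 0
Solving this homogeneous linear system for the smallest-integer solution (first nonzero entry positive) gives (1, -4, 2, -1).

(1, -4, 2, -1)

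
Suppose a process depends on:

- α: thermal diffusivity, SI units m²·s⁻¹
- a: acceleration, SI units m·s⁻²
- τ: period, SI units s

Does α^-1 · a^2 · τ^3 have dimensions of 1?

yes

Sum the exponent of each base dimension across the product:
  L: −[α]_L + 2·[a]_L + 3·[τ]_L = −(2) + 2·(1) + 3·(0) = 0
  T: −[α]_T + 2·[a]_T + 3·[τ]_T = −(-1) + 2·(-2) + 3·(1) = 0
All base exponents vanish — dimensionless.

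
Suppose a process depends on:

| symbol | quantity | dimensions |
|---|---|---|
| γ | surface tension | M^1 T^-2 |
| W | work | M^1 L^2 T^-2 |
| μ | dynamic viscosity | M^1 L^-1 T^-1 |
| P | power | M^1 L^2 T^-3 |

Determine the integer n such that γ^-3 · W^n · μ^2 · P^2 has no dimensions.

-1

Balance the M exponent: (1)·n from W, plus −3·(1) + 2·(1) + 2·(1) = 1 from the rest, must sum to zero.
n + 1 = 0, so n = -1.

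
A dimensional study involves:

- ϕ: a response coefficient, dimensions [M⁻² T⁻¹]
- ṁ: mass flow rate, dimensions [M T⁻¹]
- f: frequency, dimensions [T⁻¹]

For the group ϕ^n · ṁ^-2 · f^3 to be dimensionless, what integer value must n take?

Balance the M exponent: (-2)·n from ϕ, plus −2·(1) + 3·(0) = -2 from the rest, must sum to zero.
-2n − 2 = 0, so n = -1.

-1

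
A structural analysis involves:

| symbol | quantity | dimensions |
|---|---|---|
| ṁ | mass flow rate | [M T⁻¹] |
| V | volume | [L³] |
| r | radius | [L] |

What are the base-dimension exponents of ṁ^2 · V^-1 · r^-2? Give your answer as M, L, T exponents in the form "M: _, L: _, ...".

Collect each base-dimension exponent across the product:
  M: 2·(1) − (0) − 2·(0) = 2
  L: 2·(0) − (3) − 2·(1) = -5
  T: 2·(-1) − (0) − 2·(0) = -2
So the dimensions are [M² L⁻⁵ T⁻²].

M: 2, L: -5, T: -2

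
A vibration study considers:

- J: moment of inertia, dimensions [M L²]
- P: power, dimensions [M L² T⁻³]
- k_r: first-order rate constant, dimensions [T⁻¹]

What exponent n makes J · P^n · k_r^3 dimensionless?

-1

Balance the M exponent: (1)·n from P, plus (1) + 3·(0) = 1 from the rest, must sum to zero.
n + 1 = 0, so n = -1.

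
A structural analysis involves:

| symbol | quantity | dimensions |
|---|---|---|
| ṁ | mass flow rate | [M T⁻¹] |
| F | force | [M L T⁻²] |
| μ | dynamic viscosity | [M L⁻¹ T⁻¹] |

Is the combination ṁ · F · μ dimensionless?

Sum the exponent of each base dimension across the product:
  M: [ṁ]_M + [F]_M + [μ]_M = (1) + (1) + (1) = 3
  L: [ṁ]_L + [F]_L + [μ]_L = (0) + (1) + (-1) = 0
  T: [ṁ]_T + [F]_T + [μ]_T = (-1) + (-2) + (-1) = -4
Net dimensions [M³ T⁻⁴] ≠ [1] — not dimensionless.

no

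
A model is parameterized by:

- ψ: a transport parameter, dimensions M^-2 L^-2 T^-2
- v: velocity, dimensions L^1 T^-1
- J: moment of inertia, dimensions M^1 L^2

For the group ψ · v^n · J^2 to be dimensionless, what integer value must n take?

-2

Balance the L exponent: (1)·n from v, plus (-2) + 2·(2) = 2 from the rest, must sum to zero.
n + 2 = 0, so n = -2.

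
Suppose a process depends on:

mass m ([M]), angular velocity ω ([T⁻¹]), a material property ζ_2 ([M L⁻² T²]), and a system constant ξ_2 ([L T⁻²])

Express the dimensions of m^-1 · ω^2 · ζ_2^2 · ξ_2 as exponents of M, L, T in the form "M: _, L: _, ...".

M: 1, L: -3, T: 0

Collect each base-dimension exponent across the product:
  M: −(1) + 2·(0) + 2·(1) + (0) = 1
  L: −(0) + 2·(0) + 2·(-2) + (1) = -3
  T: −(0) + 2·(-1) + 2·(2) + (-2) = 0
So the dimensions are [M L⁻³].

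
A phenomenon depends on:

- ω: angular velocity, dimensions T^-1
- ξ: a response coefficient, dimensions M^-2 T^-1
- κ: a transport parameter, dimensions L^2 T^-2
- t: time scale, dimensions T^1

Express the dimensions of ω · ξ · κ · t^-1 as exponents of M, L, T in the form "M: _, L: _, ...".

M: -2, L: 2, T: -5

Collect each base-dimension exponent across the product:
  M: (0) + (-2) + (0) − (0) = -2
  L: (0) + (0) + (2) − (0) = 2
  T: (-1) + (-1) + (-2) − (1) = -5
So the dimensions are [M⁻² L² T⁻⁵].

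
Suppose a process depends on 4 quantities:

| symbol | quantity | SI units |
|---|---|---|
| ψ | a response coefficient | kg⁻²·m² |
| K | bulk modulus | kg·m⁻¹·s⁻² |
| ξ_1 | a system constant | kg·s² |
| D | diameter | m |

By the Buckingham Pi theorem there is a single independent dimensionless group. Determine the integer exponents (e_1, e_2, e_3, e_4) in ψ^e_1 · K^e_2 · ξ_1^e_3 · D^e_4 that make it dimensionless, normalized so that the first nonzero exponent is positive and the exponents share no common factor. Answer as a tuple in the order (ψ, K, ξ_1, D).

M: e_1·(-2) + e_2·(1) + e_3·(1) + e_4·(0) = 0
L: e_1·(2) + e_2·(-1) + e_3·(0) + e_4·(1) = 0
T: e_1·(0) + e_2·(-2) + e_3·(2) + e_4·(0) = 0
Solving this homogeneous linear system for the smallest-integer solution (first nonzero entry positive) gives (1, 1, 1, -1).

(1, 1, 1, -1)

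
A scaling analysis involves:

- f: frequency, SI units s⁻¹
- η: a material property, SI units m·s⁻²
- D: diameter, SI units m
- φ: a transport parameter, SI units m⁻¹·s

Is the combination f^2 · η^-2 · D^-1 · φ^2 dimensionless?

no

Sum the exponent of each base dimension across the product:
  L: 2·[f]_L − 2·[η]_L − [D]_L + 2·[φ]_L = 2·(0) − 2·(1) − (1) + 2·(-1) = -5
  T: 2·[f]_T − 2·[η]_T − [D]_T + 2·[φ]_T = 2·(-1) − 2·(-2) − (0) + 2·(1) = 4
Net dimensions [L⁻⁵ T⁴] ≠ [1] — not dimensionless.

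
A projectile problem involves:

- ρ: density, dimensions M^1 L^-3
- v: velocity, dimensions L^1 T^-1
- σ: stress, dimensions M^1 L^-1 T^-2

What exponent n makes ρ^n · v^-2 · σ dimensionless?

Balance the M exponent: (1)·n from ρ, plus −2·(0) + (1) = 1 from the rest, must sum to zero.
n + 1 = 0, so n = -1.

-1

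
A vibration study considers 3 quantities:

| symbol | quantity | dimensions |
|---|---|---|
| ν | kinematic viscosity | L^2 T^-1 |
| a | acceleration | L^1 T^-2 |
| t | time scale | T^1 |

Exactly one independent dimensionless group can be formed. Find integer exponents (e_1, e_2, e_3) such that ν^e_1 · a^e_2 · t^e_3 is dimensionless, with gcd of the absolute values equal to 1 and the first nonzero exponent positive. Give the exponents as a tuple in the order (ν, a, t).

(1, -2, -3)

L: e_1·(2) + e_2·(1) + e_3·(0) = 0
T: e_1·(-1) + e_2·(-2) + e_3·(1) = 0
Solving this homogeneous linear system for the smallest-integer solution (first nonzero entry positive) gives (1, -2, -3).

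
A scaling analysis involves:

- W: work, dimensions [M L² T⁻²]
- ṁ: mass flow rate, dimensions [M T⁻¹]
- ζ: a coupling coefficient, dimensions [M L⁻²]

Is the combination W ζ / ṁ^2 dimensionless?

Sum the exponent of each base dimension across the product:
  M: [W]_M − 2·[ṁ]_M + [ζ]_M = (1) − 2·(1) + (1) = 0
  L: [W]_L − 2·[ṁ]_L + [ζ]_L = (2) − 2·(0) + (-2) = 0
  T: [W]_T − 2·[ṁ]_T + [ζ]_T = (-2) − 2·(-1) + (0) = 0
All base exponents vanish — dimensionless.

yes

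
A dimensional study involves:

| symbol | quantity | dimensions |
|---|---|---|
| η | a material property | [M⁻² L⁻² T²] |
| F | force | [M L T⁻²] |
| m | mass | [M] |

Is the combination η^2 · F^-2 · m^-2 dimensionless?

Sum the exponent of each base dimension across the product:
  M: 2·[η]_M − 2·[F]_M − 2·[m]_M = 2·(-2) − 2·(1) − 2·(1) = -8
  L: 2·[η]_L − 2·[F]_L − 2·[m]_L = 2·(-2) − 2·(1) − 2·(0) = -6
  T: 2·[η]_T − 2·[F]_T − 2·[m]_T = 2·(2) − 2·(-2) − 2·(0) = 8
Net dimensions [M⁻⁸ L⁻⁶ T⁸] ≠ [1] — not dimensionless.

no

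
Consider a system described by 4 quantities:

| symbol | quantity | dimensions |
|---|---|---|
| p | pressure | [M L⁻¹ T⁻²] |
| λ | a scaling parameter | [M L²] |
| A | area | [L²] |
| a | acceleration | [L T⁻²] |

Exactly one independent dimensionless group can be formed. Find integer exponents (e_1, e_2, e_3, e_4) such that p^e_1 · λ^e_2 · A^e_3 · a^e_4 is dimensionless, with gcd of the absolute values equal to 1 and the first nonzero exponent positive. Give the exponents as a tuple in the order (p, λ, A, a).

M: e_1·(1) + e_2·(1) + e_3·(0) + e_4·(0) = 0
L: e_1·(-1) + e_2·(2) + e_3·(2) + e_4·(1) = 0
T: e_1·(-2) + e_2·(0) + e_3·(0) + e_4·(-2) = 0
Solving this homogeneous linear system for the smallest-integer solution (first nonzero entry positive) gives (1, -1, 2, -1).

(1, -1, 2, -1)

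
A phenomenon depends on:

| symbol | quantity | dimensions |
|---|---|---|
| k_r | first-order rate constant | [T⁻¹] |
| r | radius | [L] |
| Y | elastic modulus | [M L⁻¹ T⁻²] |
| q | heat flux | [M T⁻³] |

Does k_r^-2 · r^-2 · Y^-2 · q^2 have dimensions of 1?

Sum the exponent of each base dimension across the product:
  M: −2·[k_r]_M − 2·[r]_M − 2·[Y]_M + 2·[q]_M = −2·(0) − 2·(0) − 2·(1) + 2·(1) = 0
  L: −2·[k_r]_L − 2·[r]_L − 2·[Y]_L + 2·[q]_L = −2·(0) − 2·(1) − 2·(-1) + 2·(0) = 0
  T: −2·[k_r]_T − 2·[r]_T − 2·[Y]_T + 2·[q]_T = −2·(-1) − 2·(0) − 2·(-2) + 2·(-3) = 0
All base exponents vanish — dimensionless.

yes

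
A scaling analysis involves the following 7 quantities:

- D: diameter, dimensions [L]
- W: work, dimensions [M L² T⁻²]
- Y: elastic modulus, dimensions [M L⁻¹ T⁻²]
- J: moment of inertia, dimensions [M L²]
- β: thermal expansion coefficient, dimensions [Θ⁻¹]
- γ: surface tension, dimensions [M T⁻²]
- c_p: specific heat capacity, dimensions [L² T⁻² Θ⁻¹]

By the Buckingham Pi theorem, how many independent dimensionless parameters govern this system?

3

There are 7 variables and 4 base dimensions (M, L, T, Θ).
The dimension matrix has rank 4.
Independent dimensionless groups: 7 − 4 = 3.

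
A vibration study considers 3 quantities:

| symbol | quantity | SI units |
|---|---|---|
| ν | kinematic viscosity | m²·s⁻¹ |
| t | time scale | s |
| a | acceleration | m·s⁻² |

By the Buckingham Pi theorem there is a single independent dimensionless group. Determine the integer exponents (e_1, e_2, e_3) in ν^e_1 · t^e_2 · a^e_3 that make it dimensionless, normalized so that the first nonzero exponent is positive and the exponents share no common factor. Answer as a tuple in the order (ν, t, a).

L: e_1·(2) + e_2·(0) + e_3·(1) = 0
T: e_1·(-1) + e_2·(1) + e_3·(-2) = 0
Solving this homogeneous linear system for the smallest-integer solution (first nonzero entry positive) gives (1, -3, -2).

(1, -3, -2)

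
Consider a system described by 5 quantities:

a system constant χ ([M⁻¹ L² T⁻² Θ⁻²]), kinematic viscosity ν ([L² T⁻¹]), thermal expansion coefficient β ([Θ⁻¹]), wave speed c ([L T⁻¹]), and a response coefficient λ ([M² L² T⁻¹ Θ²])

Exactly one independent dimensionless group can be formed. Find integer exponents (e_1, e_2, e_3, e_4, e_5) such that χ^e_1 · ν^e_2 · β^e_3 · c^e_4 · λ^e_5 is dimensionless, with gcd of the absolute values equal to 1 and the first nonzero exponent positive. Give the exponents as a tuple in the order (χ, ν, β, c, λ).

(2, -1, -2, -4, 1)

M: e_1·(-1) + e_2·(0) + e_3·(0) + e_4·(0) + e_5·(2) = 0
L: e_1·(2) + e_2·(2) + e_3·(0) + e_4·(1) + e_5·(2) = 0
T: e_1·(-2) + e_2·(-1) + e_3·(0) + e_4·(-1) + e_5·(-1) = 0
Θ: e_1·(-2) + e_2·(0) + e_3·(-1) + e_4·(0) + e_5·(2) = 0
Solving this homogeneous linear system for the smallest-integer solution (first nonzero entry positive) gives (2, -1, -2, -4, 1).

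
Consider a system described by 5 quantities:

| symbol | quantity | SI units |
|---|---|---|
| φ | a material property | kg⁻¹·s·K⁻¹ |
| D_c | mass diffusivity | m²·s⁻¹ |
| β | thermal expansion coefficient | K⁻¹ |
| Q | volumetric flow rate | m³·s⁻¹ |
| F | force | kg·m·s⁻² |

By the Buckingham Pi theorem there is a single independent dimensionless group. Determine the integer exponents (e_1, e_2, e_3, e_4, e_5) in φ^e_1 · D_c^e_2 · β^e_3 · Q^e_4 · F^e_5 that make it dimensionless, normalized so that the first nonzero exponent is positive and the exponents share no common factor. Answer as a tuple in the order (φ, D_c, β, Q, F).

(1, -2, -1, 1, 1)

M: e_1·(-1) + e_2·(0) + e_3·(0) + e_4·(0) + e_5·(1) = 0
L: e_1·(0) + e_2·(2) + e_3·(0) + e_4·(3) + e_5·(1) = 0
T: e_1·(1) + e_2·(-1) + e_3·(0) + e_4·(-1) + e_5·(-2) = 0
Θ: e_1·(-1) + e_2·(0) + e_3·(-1) + e_4·(0) + e_5·(0) = 0
Solving this homogeneous linear system for the smallest-integer solution (first nonzero entry positive) gives (1, -2, -1, 1, 1).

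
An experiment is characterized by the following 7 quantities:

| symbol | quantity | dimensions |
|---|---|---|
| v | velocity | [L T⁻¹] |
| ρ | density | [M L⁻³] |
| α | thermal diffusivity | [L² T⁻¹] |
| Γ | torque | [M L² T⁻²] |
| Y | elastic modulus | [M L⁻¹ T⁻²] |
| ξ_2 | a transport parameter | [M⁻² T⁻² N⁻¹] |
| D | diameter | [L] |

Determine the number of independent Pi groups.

3

There are 7 variables and 4 base dimensions (M, L, T, N).
The dimension matrix has rank 4.
Independent dimensionless groups: 7 − 4 = 3.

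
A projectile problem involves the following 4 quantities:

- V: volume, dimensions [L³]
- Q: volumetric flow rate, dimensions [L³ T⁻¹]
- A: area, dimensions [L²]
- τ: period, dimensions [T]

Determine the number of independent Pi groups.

There are 4 variables and 2 base dimensions (L, T).
The dimension matrix has rank 2.
Independent dimensionless groups: 4 − 2 = 2.

2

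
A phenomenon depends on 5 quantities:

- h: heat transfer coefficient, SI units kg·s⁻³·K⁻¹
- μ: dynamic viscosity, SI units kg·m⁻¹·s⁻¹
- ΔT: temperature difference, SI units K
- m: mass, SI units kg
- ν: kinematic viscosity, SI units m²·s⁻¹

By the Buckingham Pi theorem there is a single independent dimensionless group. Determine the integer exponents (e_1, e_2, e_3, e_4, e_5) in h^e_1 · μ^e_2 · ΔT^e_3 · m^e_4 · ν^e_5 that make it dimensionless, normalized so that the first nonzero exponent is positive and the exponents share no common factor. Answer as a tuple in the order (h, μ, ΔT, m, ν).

M: e_1·(1) + e_2·(1) + e_3·(0) + e_4·(1) + e_5·(0) = 0
L: e_1·(0) + e_2·(-1) + e_3·(0) + e_4·(0) + e_5·(2) = 0
T: e_1·(-3) + e_2·(-1) + e_3·(0) + e_4·(0) + e_5·(-1) = 0
Θ: e_1·(-1) + e_2·(0) + e_3·(1) + e_4·(0) + e_5·(0) = 0
Solving this homogeneous linear system for the smallest-integer solution (first nonzero entry positive) gives (1, -2, 1, 1, -1).

(1, -2, 1, 1, -1)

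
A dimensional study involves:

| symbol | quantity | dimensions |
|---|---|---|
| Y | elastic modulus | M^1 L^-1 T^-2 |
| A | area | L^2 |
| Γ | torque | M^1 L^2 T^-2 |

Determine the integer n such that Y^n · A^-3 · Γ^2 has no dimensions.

Balance the M exponent: (1)·n from Y, plus −3·(0) + 2·(1) = 2 from the rest, must sum to zero.
n + 2 = 0, so n = -2.

-2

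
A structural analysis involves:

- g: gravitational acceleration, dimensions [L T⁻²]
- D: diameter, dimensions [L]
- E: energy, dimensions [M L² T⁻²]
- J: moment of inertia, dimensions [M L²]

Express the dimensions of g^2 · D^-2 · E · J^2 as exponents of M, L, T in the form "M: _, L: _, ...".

Collect each base-dimension exponent across the product:
  M: 2·(0) − 2·(0) + (1) + 2·(1) = 3
  L: 2·(1) − 2·(1) + (2) + 2·(2) = 6
  T: 2·(-2) − 2·(0) + (-2) + 2·(0) = -6
So the dimensions are [M³ L⁶ T⁻⁶].

M: 3, L: 6, T: -6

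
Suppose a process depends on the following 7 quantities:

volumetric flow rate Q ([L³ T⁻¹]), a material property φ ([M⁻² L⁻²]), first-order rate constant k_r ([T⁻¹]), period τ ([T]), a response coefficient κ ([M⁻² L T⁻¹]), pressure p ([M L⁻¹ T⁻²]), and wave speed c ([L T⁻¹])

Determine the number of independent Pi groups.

4

There are 7 variables and 3 base dimensions (M, L, T).
The dimension matrix has rank 3.
Independent dimensionless groups: 7 − 3 = 4.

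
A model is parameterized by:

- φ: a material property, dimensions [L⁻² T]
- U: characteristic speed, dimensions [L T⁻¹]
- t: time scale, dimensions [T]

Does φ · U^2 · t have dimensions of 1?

yes

Sum the exponent of each base dimension across the product:
  L: [φ]_L + 2·[U]_L + [t]_L = (-2) + 2·(1) + (0) = 0
  T: [φ]_T + 2·[U]_T + [t]_T = (1) + 2·(-1) + (1) = 0
All base exponents vanish — dimensionless.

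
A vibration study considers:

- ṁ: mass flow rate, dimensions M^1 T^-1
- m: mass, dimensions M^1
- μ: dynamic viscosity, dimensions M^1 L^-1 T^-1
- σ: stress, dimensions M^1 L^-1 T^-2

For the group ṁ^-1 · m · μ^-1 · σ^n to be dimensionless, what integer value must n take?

1

Balance the M exponent: (1)·n from σ, plus −(1) + (1) − (1) = -1 from the rest, must sum to zero.
n − 1 = 0, so n = 1.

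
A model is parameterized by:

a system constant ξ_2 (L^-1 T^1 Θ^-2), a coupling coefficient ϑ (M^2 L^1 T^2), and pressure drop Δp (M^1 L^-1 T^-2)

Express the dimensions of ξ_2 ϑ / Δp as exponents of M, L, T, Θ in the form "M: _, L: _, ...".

M: 1, L: 1, T: 5, Θ: -2

Collect each base-dimension exponent across the product:
  M: (0) + (2) − (1) = 1
  L: (-1) + (1) − (-1) = 1
  T: (1) + (2) − (-2) = 5
  Θ: (-2) + (0) − (0) = -2
So the dimensions are [M L T⁵ Θ⁻²].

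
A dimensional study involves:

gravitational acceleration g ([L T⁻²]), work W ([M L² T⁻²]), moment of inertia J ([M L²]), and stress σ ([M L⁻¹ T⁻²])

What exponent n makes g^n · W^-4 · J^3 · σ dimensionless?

Balance the L exponent: (1)·n from g, plus −4·(2) + 3·(2) + (-1) = -3 from the rest, must sum to zero.
n − 3 = 0, so n = 3.

3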